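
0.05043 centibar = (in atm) 1 centibar = 1000 Pa, so 0.05043 centibar = 0.05043 * 1000 = 50.43 Pa. 1 atm = 101325 Pa, so 50.43 Pa = 50.43 / 101325 = 0.0004977054 atm ≈ 0.0004977 atm (4 s.f.). Final answer: 0.0004977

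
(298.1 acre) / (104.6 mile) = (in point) 2.031e+04. Check: 1 acre = 4046.8564 m^2, so 298.1 acre = 298.1 * 4046.8564 = 1206367.9 m^2. 1 mile = 1609.344 m, so 104.6 mile = 104.6 * 1609.344 = 168337.38 m. Combine: 1206367.9 m^2 / 168337.38 m = 7.1663696 m. 1 point = 0.00035277778 m, so 7.1663696 m = 7.1663696 / 0.00035277778 = 20314.119 point ≈ 2.031e+04 point (4 s.f.).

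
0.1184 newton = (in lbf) 0.02662. Check: 0.1184 newton = 0.1184 N. 1 lbf = 4.4482216 N, so 0.1184 N = 0.1184 / 4.4482216 = 0.026617379 lbf ≈ 0.02662 lbf (4 s.f.).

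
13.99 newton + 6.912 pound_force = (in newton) 13.99 newton = 13.99 N. 1 pound_force = 4.4482216 N, so 6.912 pound_force = 6.912 * 4.4482216 = 30.746108 N. Sum: 13.99 + 30.746108 = 44.736108 N. 44.736108 N = 44.736108 newton ≈ 44.74 newton (4 s.f.). Final answer: 44.74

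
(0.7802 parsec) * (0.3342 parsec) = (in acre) 6.135e+28. Check: 1 parsec = 3.0856776e+16 m, so 0.7802 parsec = 0.7802 * 3.0856776e+16 = 2.4074456e+16 m. 1 parsec = 3.0856776e+16 m, so 0.3342 parsec = 0.3342 * 3.0856776e+16 = 1.0312334e+16 m. Combine: 2.4074456e+16 m * 1.0312334e+16 m = 2.4826385e+32 m^2. 1 acre = 4046.8564 m^2, so 2.4826385e+32 m^2 = 2.4826385e+32 / 4046.8564 = 6.1347333e+28 acre ≈ 6.135e+28 acre (4 s.f.).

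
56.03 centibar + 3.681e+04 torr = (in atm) 48.99. Check: 1 centibar = 1000 Pa, so 56.03 centibar = 56.03 * 1000 = 56030 Pa. 1 torr = 133.32237 Pa, so 3.681e+04 torr = 3.681e+04 * 133.32237 = 4907596.4 Pa. Sum: 56030 + 4907596.4 = 4963626.4 Pa. 1 atm = 101325 Pa, so 4963626.4 Pa = 4963626.4 / 101325 = 48.987184 atm ≈ 48.99 atm (4 s.f.).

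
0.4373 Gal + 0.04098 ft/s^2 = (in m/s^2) 1 Gal = 0.01 m/s^2, so 0.4373 Gal = 0.4373 * 0.01 = 0.004373 m/s^2. 1 ft/s^2 = 0.3048 m/s^2, so 0.04098 ft/s^2 = 0.04098 * 0.3048 = 0.012490704 m/s^2. Sum: 0.004373 + 0.012490704 = 0.016863704 m/s^2. Result: 0.016863704 m/s^2 ≈ 0.01686 m/s^2 (4 s.f.). Final answer: 0.01686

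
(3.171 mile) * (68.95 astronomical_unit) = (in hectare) 5.264e+12. Check: 1 mile = 1609.344 m, so 3.171 mile = 3.171 * 1609.344 = 5103.2298 m. 1 astronomical_unit = 1.4959787e+11 m, so 68.95 astronomical_unit = 68.95 * 1.4959787e+11 = 1.0314773e+13 m. Combine: 5103.2298 m * 1.0314773e+13 m = 5.2638658e+16 m^2. 1 hectare = 10000 m^2, so 5.2638658e+16 m^2 = 5.2638658e+16 / 10000 = 5.2638658e+12 hectare ≈ 5.264e+12 hectare (4 s.f.).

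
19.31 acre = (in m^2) 7.814e+04. Check: 1 acre = 4046.8564 m^2, so 19.31 acre = 19.31 * 4046.8564 = 78144.798 m^2. Result: 78144.798 m^2 ≈ 7.814e+04 m^2 (4 s.f.).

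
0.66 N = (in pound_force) 1 pound_force = 4.4482216 N, so 0.66 N = 0.66 / 4.4482216 = 0.1483739 pound_force ≈ 0.1484 pound_force (4 s.f.). Final answer: 0.1484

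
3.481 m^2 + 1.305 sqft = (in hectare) 0.0003602. Check: 3.481 m^2 is already in m^2. 1 sqft = 0.09290304 m^2, so 1.305 sqft = 1.305 * 0.09290304 = 0.12123847 m^2. Sum: 3.481 + 0.12123847 = 3.6022385 m^2. 1 hectare = 10000 m^2, so 3.6022385 m^2 = 3.6022385 / 10000 = 0.00036022385 hectare ≈ 0.0003602 hectare (4 s.f.).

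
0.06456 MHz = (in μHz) 1 MHz = 1000000 Hz, so 0.06456 MHz = 0.06456 * 1000000 = 64560 Hz. 1 μHz = 1e-06 Hz, so 64560 Hz = 64560 / 1e-06 = 6.456e+10 μHz. Final answer: 6.456e+10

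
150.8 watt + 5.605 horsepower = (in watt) 150.8 watt = 150.8 W. 1 horsepower = 745.69987 W, so 5.605 horsepower = 5.605 * 745.69987 = 4179.6478 W. Sum: 150.8 + 4179.6478 = 4330.4478 W. 4330.4478 W = 4330.4478 watt ≈ 4330 watt (4 s.f.). Final answer: 4330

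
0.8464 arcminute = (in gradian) 0.01567. Check: 1 arcminute = 0.00029088821 rad, so 0.8464 arcminute = 0.8464 * 0.00029088821 = 0.00024620778 rad. 1 gradian = 0.015707963 rad, so 0.00024620778 rad = 0.00024620778 / 0.015707963 = 0.015674074 gradian ≈ 0.01567 gradian (4 s.f.).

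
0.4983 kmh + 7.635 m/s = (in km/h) 27.98. Check: 1 kmh = 0.27777778 m/s, so 0.4983 kmh = 0.4983 * 0.27777778 = 0.13841667 m/s. 7.635 m/s is already in m/s. Sum: 0.13841667 + 7.635 = 7.7734167 m/s. 1 km/h = 0.27777778 m/s, so 7.7734167 m/s = 7.7734167 / 0.27777778 = 27.9843 km/h ≈ 27.98 km/h (4 s.f.).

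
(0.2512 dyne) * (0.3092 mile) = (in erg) 1.25e+04. Check: 1 dyne = 1e-05 N, so 0.2512 dyne = 0.2512 * 1e-05 = 2.512e-06 N. 1 mile = 1609.344 m, so 0.3092 mile = 0.3092 * 1609.344 = 497.60916 m. Combine: 2.512e-06 N * 497.60916 m = 0.0012499942 J. 1 erg = 1e-07 J, so 0.0012499942 J = 0.0012499942 / 1e-07 = 12499.942 erg ≈ 1.25e+04 erg (4 s.f.).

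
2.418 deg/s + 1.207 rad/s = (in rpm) 1 deg/s = 0.017453293 rad/s, so 2.418 deg/s = 2.418 * 0.017453293 = 0.042202061 rad/s. 1.207 rad/s is already in rad/s. Sum: 0.042202061 + 1.207 = 1.2492021 rad/s. 1 rpm = 0.10471976 rad/s, so 1.2492021 rad/s = 1.2492021 / 0.10471976 = 11.929001 rpm ≈ 11.93 rpm (4 s.f.). Final answer: 11.93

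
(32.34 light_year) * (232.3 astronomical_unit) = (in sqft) 1 light_year = 9.4607305e+15 m, so 32.34 light_year = 32.34 * 9.4607305e+15 = 3.0596002e+17 m. 1 astronomical_unit = 1.4959787e+11 m, so 232.3 astronomical_unit = 232.3 * 1.4959787e+11 = 3.4751585e+13 m. Combine: 3.0596002e+17 m * 3.4751585e+13 m = 1.0632596e+31 m^2. 1 sqft = 0.09290304 m^2, so 1.0632596e+31 m^2 = 1.0632596e+31 / 0.09290304 = 1.1444831e+32 sqft ≈ 1.144e+32 sqft (4 s.f.). Final answer: 1.144e+32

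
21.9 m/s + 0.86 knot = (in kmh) 21.9 m/s is already in m/s. 1 knot = 0.51444444 m/s, so 0.86 knot = 0.86 * 0.51444444 = 0.44242222 m/s. Sum: 21.9 + 0.44242222 = 22.342422 m/s. 1 kmh = 0.27777778 m/s, so 22.342422 m/s = 22.342422 / 0.27777778 = 80.43272 kmh ≈ 80.43 kmh (4 s.f.). Final answer: 80.43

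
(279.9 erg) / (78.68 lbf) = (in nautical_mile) 4.318e-11. Check: 1 erg = 1e-07 J, so 279.9 erg = 279.9 * 1e-07 = 2.799e-05 J. 1 lbf = 4.4482216 N, so 78.68 lbf = 78.68 * 4.4482216 = 349.98608 N. Combine: 2.799e-05 J / 349.98608 N = 7.997461e-08 m. 1 nautical_mile = 1852 m, so 7.997461e-08 m = 7.997461e-08 / 1852 = 4.3182835e-11 nautical_mile ≈ 4.318e-11 nautical_mile (4 s.f.).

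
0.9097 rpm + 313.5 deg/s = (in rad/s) 1 rpm = 0.10471976 rad/s, so 0.9097 rpm = 0.9097 * 0.10471976 = 0.095263561 rad/s. 1 deg/s = 0.017453293 rad/s, so 313.5 deg/s = 313.5 * 0.017453293 = 5.4716072 rad/s. Sum: 0.095263561 + 5.4716072 = 5.5668708 rad/s. Result: 5.5668708 rad/s ≈ 5.567 rad/s (4 s.f.). Final answer: 5.567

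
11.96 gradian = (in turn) 1 gradian = 0.015707963 rad, so 11.96 gradian = 11.96 * 0.015707963 = 0.18786724 rad. 1 turn = 6.2831853 rad, so 0.18786724 rad = 0.18786724 / 6.2831853 = 0.0299 turn. Final answer: 0.0299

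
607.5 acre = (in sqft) 2.646e+07. Check: 1 acre = 4046.8564 m^2, so 607.5 acre = 607.5 * 4046.8564 = 2458465.3 m^2. 1 sqft = 0.09290304 m^2, so 2458465.3 m^2 = 2458465.3 / 0.09290304 = 26462700 sqft ≈ 2.646e+07 sqft (4 s.f.).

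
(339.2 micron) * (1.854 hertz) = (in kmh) 1 micron = 1e-06 m, so 339.2 micron = 339.2 * 1e-06 = 0.0003392 m. 1.854 hertz = 1.854 Hz. Combine: 0.0003392 m * 1.854 Hz = 0.0006288768 m/s. 1 kmh = 0.27777778 m/s, so 0.0006288768 m/s = 0.0006288768 / 0.27777778 = 0.0022639565 kmh ≈ 0.002264 kmh (4 s.f.). Final answer: 0.002264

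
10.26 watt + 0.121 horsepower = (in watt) 100.5. Check: 10.26 watt = 10.26 W. 1 horsepower = 745.69987 W, so 0.121 horsepower = 0.121 * 745.69987 = 90.229684 W. Sum: 10.26 + 90.229684 = 100.48968 W. 100.48968 W = 100.48968 watt ≈ 100.5 watt (4 s.f.).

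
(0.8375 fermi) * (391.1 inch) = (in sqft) 1 fermi = 1e-15 m, so 0.8375 fermi = 0.8375 * 1e-15 = 8.375e-16 m. 1 inch = 0.0254 m, so 391.1 inch = 391.1 * 0.0254 = 9.93394 m. Combine: 8.375e-16 m * 9.93394 m = 8.3196748e-15 m^2. 1 sqft = 0.09290304 m^2, so 8.3196748e-15 m^2 = 8.3196748e-15 / 0.09290304 = 8.9552234e-14 sqft ≈ 8.955e-14 sqft (4 s.f.). Final answer: 8.955e-14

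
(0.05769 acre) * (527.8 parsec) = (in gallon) 1 acre = 4046.8564 m^2, so 0.05769 acre = 0.05769 * 4046.8564 = 233.46315 m^2. 1 parsec = 3.0856776e+16 m, so 527.8 parsec = 527.8 * 3.0856776e+16 = 1.6286206e+19 m. Combine: 233.46315 m^2 * 1.6286206e+19 m = 3.802229e+21 m^3. 1 gallon = 0.0037854118 m^3, so 3.802229e+21 m^3 = 3.802229e+21 / 0.0037854118 = 1.0044426e+24 gallon ≈ 1.004e+24 gallon (4 s.f.). Final answer: 1.004e+24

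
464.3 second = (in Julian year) 1.471e-05. Check: 464.3 second = 464.3 s. 1 Julian year = 31557600 s, so 464.3 s = 464.3 / 31557600 = 1.4712779e-05 Julian year ≈ 1.471e-05 Julian year (4 s.f.).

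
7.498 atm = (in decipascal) 1 atm = 101325 Pa, so 7.498 atm = 7.498 * 101325 = 759734.85 Pa. 1 decipascal = 0.1 Pa, so 759734.85 Pa = 759734.85 / 0.1 = 7597348.5 decipascal ≈ 7.597e+06 decipascal (4 s.f.). Final answer: 7.597e+06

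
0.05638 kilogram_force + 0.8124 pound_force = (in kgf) 0.4249. Check: 1 kilogram_force = 9.80665 N, so 0.05638 kilogram_force = 0.05638 * 9.80665 = 0.55289893 N. 1 pound_force = 4.4482216 N, so 0.8124 pound_force = 0.8124 * 4.4482216 = 3.6137352 N. Sum: 0.55289893 + 3.6137352 = 4.1666342 N. 1 kgf = 9.80665 N, so 4.1666342 N = 4.1666342 / 9.80665 = 0.42487844 kgf ≈ 0.4249 kgf (4 s.f.).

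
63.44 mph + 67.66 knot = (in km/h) 1 mph = 0.44704 m/s, so 63.44 mph = 63.44 * 0.44704 = 28.360218 m/s. 1 knot = 0.51444444 m/s, so 67.66 knot = 67.66 * 0.51444444 = 34.807311 m/s. Sum: 28.360218 + 34.807311 = 63.167529 m/s. 1 km/h = 0.27777778 m/s, so 63.167529 m/s = 63.167529 / 0.27777778 = 227.4031 km/h ≈ 227.4 km/h (4 s.f.). Final answer: 227.4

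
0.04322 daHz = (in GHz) 1 daHz = 10 Hz, so 0.04322 daHz = 0.04322 * 10 = 0.4322 Hz. 1 GHz = 1e+09 Hz, so 0.4322 Hz = 0.4322 / 1e+09 = 4.322e-10 GHz. Final answer: 4.322e-10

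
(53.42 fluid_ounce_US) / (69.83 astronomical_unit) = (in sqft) 1 fluid_ounce_US = 2.957353e-05 m^3, so 53.42 fluid_ounce_US = 53.42 * 2.957353e-05 = 0.0015798179 m^3. 1 astronomical_unit = 1.4959787e+11 m, so 69.83 astronomical_unit = 69.83 * 1.4959787e+11 = 1.0446419e+13 m. Combine: 0.0015798179 m^3 / 1.0446419e+13 m = 1.5123057e-16 m^2. 1 sqft = 0.09290304 m^2, so 1.5123057e-16 m^2 = 1.5123057e-16 / 0.09290304 = 1.6278323e-15 sqft ≈ 1.628e-15 sqft (4 s.f.). Final answer: 1.628e-15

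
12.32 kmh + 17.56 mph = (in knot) 1 kmh = 0.27777778 m/s, so 12.32 kmh = 12.32 * 0.27777778 = 3.4222222 m/s. 1 mph = 0.44704 m/s, so 17.56 mph = 17.56 * 0.44704 = 7.8500224 m/s. Sum: 3.4222222 + 7.8500224 = 11.272245 m/s. 1 knot = 0.51444444 m/s, so 11.272245 m/s = 11.272245 / 0.51444444 = 21.911491 knot ≈ 21.91 knot (4 s.f.). Final answer: 21.91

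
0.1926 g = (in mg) 1 g = 0.001 kg, so 0.1926 g = 0.1926 * 0.001 = 0.0001926 kg. 1 mg = 1e-06 kg, so 0.0001926 kg = 0.0001926 / 1e-06 = 192.6 mg. Final answer: 192.6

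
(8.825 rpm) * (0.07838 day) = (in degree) 1 rpm = 0.10471976 rad/s, so 8.825 rpm = 8.825 * 0.10471976 = 0.92415184 rad/s. 1 day = 86400 s, so 0.07838 day = 0.07838 * 86400 = 6772.032 s. Combine: 0.92415184 rad/s * 6772.032 s = 6258.3858 rad. 1 degree = 0.017453293 rad, so 6258.3858 rad = 6258.3858 / 0.017453293 = 358579.09 degree ≈ 3.586e+05 degree (4 s.f.). Final answer: 3.586e+05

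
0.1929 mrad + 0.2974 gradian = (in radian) 0.004864. Check: 1 mrad = 0.001 rad, so 0.1929 mrad = 0.1929 * 0.001 = 0.0001929 rad. 1 gradian = 0.015707963 rad, so 0.2974 gradian = 0.2974 * 0.015707963 = 0.0046715483 rad. Sum: 0.0001929 + 0.0046715483 = 0.0048644483 rad. 0.0048644483 rad = 0.0048644483 radian ≈ 0.004864 radian (4 s.f.).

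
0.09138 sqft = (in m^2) 0.008489. Check: 1 sqft = 0.09290304 m^2, so 0.09138 sqft = 0.09138 * 0.09290304 = 0.0084894798 m^2. Result: 0.0084894798 m^2 ≈ 0.008489 m^2 (4 s.f.).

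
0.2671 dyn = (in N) 2.671e-06. Check: 1 dyn = 1e-05 N, so 0.2671 dyn = 0.2671 * 1e-05 = 2.671e-06 N. Result: 2.671e-06 N.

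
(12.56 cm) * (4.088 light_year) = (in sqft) 5.229e+16. Check: 1 cm = 0.01 m, so 12.56 cm = 12.56 * 0.01 = 0.1256 m. 1 light_year = 9.4607305e+15 m, so 4.088 light_year = 4.088 * 9.4607305e+15 = 3.8675466e+16 m. Combine: 0.1256 m * 3.8675466e+16 m = 4.8576386e+15 m^2. 1 sqft = 0.09290304 m^2, so 4.8576386e+15 m^2 = 4.8576386e+15 / 0.09290304 = 5.2287186e+16 sqft ≈ 5.229e+16 sqft (4 s.f.).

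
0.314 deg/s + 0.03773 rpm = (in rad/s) 1 deg/s = 0.017453293 rad/s, so 0.314 deg/s = 0.314 * 0.017453293 = 0.0054803339 rad/s. 1 rpm = 0.10471976 rad/s, so 0.03773 rpm = 0.03773 * 0.10471976 = 0.0039510764 rad/s. Sum: 0.0054803339 + 0.0039510764 = 0.0094314102 rad/s. Result: 0.0094314102 rad/s ≈ 0.009431 rad/s (4 s.f.). Final answer: 0.009431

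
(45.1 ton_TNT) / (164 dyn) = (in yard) 1 ton_TNT = 4.184e+09 J, so 45.1 ton_TNT = 45.1 * 4.184e+09 = 1.886984e+11 J. 1 dyn = 1e-05 N, so 164 dyn = 164 * 1e-05 = 0.00164 N. Combine: 1.886984e+11 J / 0.00164 N = 1.1506e+14 m. 1 yard = 0.9144 m, so 1.1506e+14 m = 1.1506e+14 / 0.9144 = 1.2583115e+14 yard ≈ 1.258e+14 yard (4 s.f.). Final answer: 1.258e+14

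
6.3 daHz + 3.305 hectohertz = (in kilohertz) 1 daHz = 10 Hz, so 6.3 daHz = 6.3 * 10 = 63 Hz. 1 hectohertz = 100 Hz, so 3.305 hectohertz = 3.305 * 100 = 330.5 Hz. Sum: 63 + 330.5 = 393.5 Hz. 1 kilohertz = 1000 Hz, so 393.5 Hz = 393.5 / 1000 = 0.3935 kilohertz. Final answer: 0.3935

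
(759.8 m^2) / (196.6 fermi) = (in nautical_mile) 759.8 m^2 is already in m^2. 1 fermi = 1e-15 m, so 196.6 fermi = 196.6 * 1e-15 = 1.966e-13 m. Combine: 759.8 m^2 / 1.966e-13 m = 3.8646999e+15 m. 1 nautical_mile = 1852 m, so 3.8646999e+15 m = 3.8646999e+15 / 1852 = 2.086771e+12 nautical_mile ≈ 2.087e+12 nautical_mile (4 s.f.). Final answer: 2.087e+12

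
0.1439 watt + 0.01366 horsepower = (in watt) 10.33. Check: 0.1439 watt = 0.1439 W. 1 horsepower = 745.69987 W, so 0.01366 horsepower = 0.01366 * 745.69987 = 10.18626 W. Sum: 0.1439 + 10.18626 = 10.33016 W. 10.33016 W = 10.33016 watt ≈ 10.33 watt (4 s.f.).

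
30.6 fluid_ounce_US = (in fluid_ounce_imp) 31.85. Check: 1 fluid_ounce_US = 2.957353e-05 m^3, so 30.6 fluid_ounce_US = 30.6 * 2.957353e-05 = 0.00090495 m^3. 1 fluid_ounce_imp = 2.8413063e-05 m^3, so 0.00090495 m^3 = 0.00090495 / 2.8413063e-05 = 31.849788 fluid_ounce_imp ≈ 31.85 fluid_ounce_imp (4 s.f.).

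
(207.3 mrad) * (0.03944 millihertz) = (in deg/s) 0.0004684. Check: 1 mrad = 0.001 rad, so 207.3 mrad = 207.3 * 0.001 = 0.2073 rad. 1 millihertz = 0.001 Hz, so 0.03944 millihertz = 0.03944 * 0.001 = 3.944e-05 Hz. Combine: 0.2073 rad * 3.944e-05 Hz = 8.175912e-06 rad/s. 1 deg/s = 0.017453293 rad/s, so 8.175912e-06 rad/s = 8.175912e-06 / 0.017453293 = 0.00046844525 deg/s ≈ 0.0004684 deg/s (4 s.f.).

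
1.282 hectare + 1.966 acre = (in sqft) 1 hectare = 10000 m^2, so 1.282 hectare = 1.282 * 10000 = 12820 m^2. 1 acre = 4046.8564 m^2, so 1.966 acre = 1.966 * 4046.8564 = 7956.1197 m^2. Sum: 12820 + 7956.1197 = 20776.12 m^2. 1 sqft = 0.09290304 m^2, so 20776.12 m^2 = 20776.12 / 0.09290304 = 223632.29 sqft ≈ 2.236e+05 sqft (4 s.f.). Final answer: 2.236e+05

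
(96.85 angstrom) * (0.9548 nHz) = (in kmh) 1 angstrom = 1e-10 m, so 96.85 angstrom = 96.85 * 1e-10 = 9.685e-09 m. 1 nHz = 1e-09 Hz, so 0.9548 nHz = 0.9548 * 1e-09 = 9.548e-10 Hz. Combine: 9.685e-09 m * 9.548e-10 Hz = 9.247238e-18 m/s. 1 kmh = 0.27777778 m/s, so 9.247238e-18 m/s = 9.247238e-18 / 0.27777778 = 3.3290057e-17 kmh ≈ 3.329e-17 kmh (4 s.f.). Final answer: 3.329e-17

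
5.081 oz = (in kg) 0.144. Check: 1 oz = 0.028349523 kg, so 5.081 oz = 5.081 * 0.028349523 = 0.14404393 kg. Result: 0.14404393 kg ≈ 0.144 kg (4 s.f.).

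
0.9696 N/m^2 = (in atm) 0.9696 N/m^2 = 0.9696 Pa. 1 atm = 101325 Pa, so 0.9696 Pa = 0.9696 / 101325 = 9.569208e-06 atm ≈ 9.569e-06 atm (4 s.f.). Final answer: 9.569e-06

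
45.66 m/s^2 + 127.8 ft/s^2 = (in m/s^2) 45.66 m/s^2 is already in m/s^2. 1 ft/s^2 = 0.3048 m/s^2, so 127.8 ft/s^2 = 127.8 * 0.3048 = 38.95344 m/s^2. Sum: 45.66 + 38.95344 = 84.61344 m/s^2. Result: 84.61344 m/s^2 ≈ 84.61 m/s^2 (4 s.f.). Final answer: 84.61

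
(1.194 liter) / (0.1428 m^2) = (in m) 1 liter = 0.001 m^3, so 1.194 liter = 1.194 * 0.001 = 0.001194 m^3. 0.1428 m^2 is already in m^2. Combine: 0.001194 m^3 / 0.1428 m^2 = 0.0083613445 m. Result: 0.0083613445 m ≈ 0.008361 m (4 s.f.). Final answer: 0.008361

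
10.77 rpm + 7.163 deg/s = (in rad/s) 1 rpm = 0.10471976 rad/s, so 10.77 rpm = 10.77 * 0.10471976 = 1.1278318 rad/s. 1 deg/s = 0.017453293 rad/s, so 7.163 deg/s = 7.163 * 0.017453293 = 0.12501793 rad/s. Sum: 1.1278318 + 0.12501793 = 1.2528497 rad/s. Result: 1.2528497 rad/s ≈ 1.253 rad/s (4 s.f.). Final answer: 1.253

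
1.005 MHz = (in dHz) 1 MHz = 1000000 Hz, so 1.005 MHz = 1.005 * 1000000 = 1005000 Hz. 1 dHz = 0.1 Hz, so 1005000 Hz = 1005000 / 0.1 = 10050000 dHz ≈ 1.005e+07 dHz (4 s.f.). Final answer: 1.005e+07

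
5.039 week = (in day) 1 week = 604800 s, so 5.039 week = 5.039 * 604800 = 3047587.2 s. 1 day = 86400 s, so 3047587.2 s = 3047587.2 / 86400 = 35.273 day ≈ 35.27 day (4 s.f.). Final answer: 35.27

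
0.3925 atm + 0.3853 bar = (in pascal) 7.83e+04. Check: 1 atm = 101325 Pa, so 0.3925 atm = 0.3925 * 101325 = 39770.062 Pa. 1 bar = 100000 Pa, so 0.3853 bar = 0.3853 * 100000 = 38530 Pa. Sum: 39770.062 + 38530 = 78300.062 Pa. 78300.062 Pa = 78300.062 pascal ≈ 7.83e+04 pascal (4 s.f.).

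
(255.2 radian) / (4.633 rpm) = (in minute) 8.767. Check: 255.2 radian = 255.2 rad. 1 rpm = 0.10471976 rad/s, so 4.633 rpm = 4.633 * 0.10471976 = 0.48516663 rad/s. Combine: 255.2 rad / 0.48516663 rad/s = 526.00485 s. 1 minute = 60 s, so 526.00485 s = 526.00485 / 60 = 8.7667476 minute ≈ 8.767 minute (4 s.f.).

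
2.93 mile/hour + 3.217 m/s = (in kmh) 16.3. Check: 1 mile/hour = 0.44704 m/s, so 2.93 mile/hour = 2.93 * 0.44704 = 1.3098272 m/s. 3.217 m/s is already in m/s. Sum: 1.3098272 + 3.217 = 4.5268272 m/s. 1 kmh = 0.27777778 m/s, so 4.5268272 m/s = 4.5268272 / 0.27777778 = 16.296578 kmh ≈ 16.3 kmh (4 s.f.).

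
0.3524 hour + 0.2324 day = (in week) 0.0353. Check: 1 hour = 3600 s, so 0.3524 hour = 0.3524 * 3600 = 1268.64 s. 1 day = 86400 s, so 0.2324 day = 0.2324 * 86400 = 20079.36 s. Sum: 1268.64 + 20079.36 = 21348 s. 1 week = 604800 s, so 21348 s = 21348 / 604800 = 0.035297619 week ≈ 0.0353 week (4 s.f.).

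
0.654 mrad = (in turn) 1 mrad = 0.001 rad, so 0.654 mrad = 0.654 * 0.001 = 0.000654 rad. 1 turn = 6.2831853 rad, so 0.000654 rad = 0.000654 / 6.2831853 = 0.00010408733 turn ≈ 0.0001041 turn (4 s.f.). Final answer: 0.0001041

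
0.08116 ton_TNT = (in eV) 1 ton_TNT = 4.184e+09 J, so 0.08116 ton_TNT = 0.08116 * 4.184e+09 = 3.3957344e+08 J. 1 eV = 1.6021766e-19 J, so 3.3957344e+08 J = 3.3957344e+08 / 1.6021766e-19 = 2.1194507e+27 eV ≈ 2.119e+27 eV (4 s.f.). Final answer: 2.119e+27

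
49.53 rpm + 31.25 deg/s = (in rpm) 54.74. Check: 1 rpm = 0.10471976 rad/s, so 49.53 rpm = 49.53 * 0.10471976 = 5.1867695 rad/s. 1 deg/s = 0.017453293 rad/s, so 31.25 deg/s = 31.25 * 0.017453293 = 0.54541539 rad/s. Sum: 5.1867695 + 0.54541539 = 5.7321849 rad/s. 1 rpm = 0.10471976 rad/s, so 5.7321849 rad/s = 5.7321849 / 0.10471976 = 54.738333 rpm ≈ 54.74 rpm (4 s.f.).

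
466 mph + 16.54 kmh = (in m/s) 1 mph = 0.44704 m/s, so 466 mph = 466 * 0.44704 = 208.32064 m/s. 1 kmh = 0.27777778 m/s, so 16.54 kmh = 16.54 * 0.27777778 = 4.5944444 m/s. Sum: 208.32064 + 4.5944444 = 212.91508 m/s. Result: 212.91508 m/s ≈ 212.9 m/s (4 s.f.). Final answer: 212.9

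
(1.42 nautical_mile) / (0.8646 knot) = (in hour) 1 nautical_mile = 1852 m, so 1.42 nautical_mile = 1.42 * 1852 = 2629.84 m. 1 knot = 0.51444444 m/s, so 0.8646 knot = 0.8646 * 0.51444444 = 0.44478867 m/s. Combine: 2629.84 m / 0.44478867 m/s = 5912.5607 s. 1 hour = 3600 s, so 5912.5607 s = 5912.5607 / 3600 = 1.642378 hour ≈ 1.642 hour (4 s.f.). Final answer: 1.642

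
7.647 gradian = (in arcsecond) 2.478e+04. Check: 1 gradian = 0.015707963 rad, so 7.647 gradian = 7.647 * 0.015707963 = 0.1201188 rad. 1 arcsecond = 4.8481368e-06 rad, so 0.1201188 rad = 0.1201188 / 4.8481368e-06 = 24776.28 arcsecond ≈ 2.478e+04 arcsecond (4 s.f.).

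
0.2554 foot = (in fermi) 7.785e+13. Check: 1 foot = 0.3048 m, so 0.2554 foot = 0.2554 * 0.3048 = 0.07784592 m. 1 fermi = 1e-15 m, so 0.07784592 m = 0.07784592 / 1e-15 = 7.784592e+13 fermi ≈ 7.785e+13 fermi (4 s.f.).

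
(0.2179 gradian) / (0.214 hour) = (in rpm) 4.243e-05. Check: 1 gradian = 0.015707963 rad, so 0.2179 gradian = 0.2179 * 0.015707963 = 0.0034227652 rad. 1 hour = 3600 s, so 0.214 hour = 0.214 * 3600 = 770.4 s. Combine: 0.0034227652 rad / 770.4 s = 4.4428416e-06 rad/s. 1 rpm = 0.10471976 rad/s, so 4.4428416e-06 rad/s = 4.4428416e-06 / 0.10471976 = 4.2426012e-05 rpm ≈ 4.243e-05 rpm (4 s.f.).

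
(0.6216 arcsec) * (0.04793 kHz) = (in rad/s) 0.0001444. Check: 1 arcsec = 4.8481368e-06 rad, so 0.6216 arcsec = 0.6216 * 4.8481368e-06 = 3.0136018e-06 rad. 1 kHz = 1000 Hz, so 0.04793 kHz = 0.04793 * 1000 = 47.93 Hz. Combine: 3.0136018e-06 rad * 47.93 Hz = 0.00014444194 rad/s. Result: 0.00014444194 rad/s ≈ 0.0001444 rad/s (4 s.f.).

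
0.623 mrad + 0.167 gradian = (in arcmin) 11.16. Check: 1 mrad = 0.001 rad, so 0.623 mrad = 0.623 * 0.001 = 0.000623 rad. 1 gradian = 0.015707963 rad, so 0.167 gradian = 0.167 * 0.015707963 = 0.0026232299 rad. Sum: 0.000623 + 0.0026232299 = 0.0032462299 rad. 1 arcmin = 0.00029088821 rad, so 0.0032462299 rad = 0.0032462299 / 0.00029088821 = 11.159716 arcmin ≈ 11.16 arcmin (4 s.f.).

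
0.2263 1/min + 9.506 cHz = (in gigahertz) 9.883e-11. Check: 1 1/min = 0.016666667 Hz, so 0.2263 1/min = 0.2263 * 0.016666667 = 0.0037716667 Hz. 1 cHz = 0.01 Hz, so 9.506 cHz = 9.506 * 0.01 = 0.09506 Hz. Sum: 0.0037716667 + 0.09506 = 0.098831667 Hz. 1 gigahertz = 1e+09 Hz, so 0.098831667 Hz = 0.098831667 / 1e+09 = 9.8831667e-11 gigahertz ≈ 9.883e-11 gigahertz (4 s.f.).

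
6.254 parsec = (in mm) 1.93e+20. Check: 1 parsec = 3.0856776e+16 m, so 6.254 parsec = 6.254 * 3.0856776e+16 = 1.9297828e+17 m. 1 mm = 0.001 m, so 1.9297828e+17 m = 1.9297828e+17 / 0.001 = 1.9297828e+20 mm ≈ 1.93e+20 mm (4 s.f.).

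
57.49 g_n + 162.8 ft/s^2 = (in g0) 62.55. Check: 1 g_n = 9.80665 m/s^2, so 57.49 g_n = 57.49 * 9.80665 = 563.78431 m/s^2. 1 ft/s^2 = 0.3048 m/s^2, so 162.8 ft/s^2 = 162.8 * 0.3048 = 49.62144 m/s^2. Sum: 563.78431 + 49.62144 = 613.40575 m/s^2. 1 g0 = 9.80665 m/s^2, so 613.40575 m/s^2 = 613.40575 / 9.80665 = 62.549979 g0 ≈ 62.55 g0 (4 s.f.).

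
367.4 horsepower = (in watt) 1 horsepower = 745.69987 W, so 367.4 horsepower = 367.4 * 745.69987 = 273970.13 W. 273970.13 W = 273970.13 watt ≈ 2.74e+05 watt (4 s.f.). Final answer: 2.74e+05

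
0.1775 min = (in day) 1 min = 60 s, so 0.1775 min = 0.1775 * 60 = 10.65 s. 1 day = 86400 s, so 10.65 s = 10.65 / 86400 = 0.00012326389 day ≈ 0.0001233 day (4 s.f.). Final answer: 0.0001233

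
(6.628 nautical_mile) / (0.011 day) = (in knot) 25.11. Check: 1 nautical_mile = 1852 m, so 6.628 nautical_mile = 6.628 * 1852 = 12275.056 m. 1 day = 86400 s, so 0.011 day = 0.011 * 86400 = 950.4 s. Combine: 12275.056 m / 950.4 s = 12.915673 m/s. 1 knot = 0.51444444 m/s, so 12.915673 m/s = 12.915673 / 0.51444444 = 25.106061 knot ≈ 25.11 knot (4 s.f.).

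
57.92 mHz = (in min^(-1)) 3.475. Check: 1 mHz = 0.001 Hz, so 57.92 mHz = 57.92 * 0.001 = 0.05792 Hz. 1 min^(-1) = 0.016666667 Hz, so 0.05792 Hz = 0.05792 / 0.016666667 = 3.4752 min^(-1) ≈ 3.475 min^(-1) (4 s.f.).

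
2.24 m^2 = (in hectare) 1 hectare = 10000 m^2, so 2.24 m^2 = 2.24 / 10000 = 0.000224 hectare. Final answer: 0.000224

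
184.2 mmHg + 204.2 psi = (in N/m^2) 1.432e+06. Check: 1 mmHg = 133.32237 Pa, so 184.2 mmHg = 184.2 * 133.32237 = 24557.98 Pa. 1 psi = 6894.7573 Pa, so 204.2 psi = 204.2 * 6894.7573 = 1407909.4 Pa. Sum: 24557.98 + 1407909.4 = 1432467.4 Pa. 1432467.4 Pa = 1432467.4 N/m^2 ≈ 1.432e+06 N/m^2 (4 s.f.).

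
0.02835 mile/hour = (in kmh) 1 mile/hour = 0.44704 m/s, so 0.02835 mile/hour = 0.02835 * 0.44704 = 0.012673584 m/s. 1 kmh = 0.27777778 m/s, so 0.012673584 m/s = 0.012673584 / 0.27777778 = 0.045624902 kmh ≈ 0.04562 kmh (4 s.f.). Final answer: 0.04562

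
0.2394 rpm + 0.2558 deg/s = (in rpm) 1 rpm = 0.10471976 rad/s, so 0.2394 rpm = 0.2394 * 0.10471976 = 0.025069909 rad/s. 1 deg/s = 0.017453293 rad/s, so 0.2558 deg/s = 0.2558 * 0.017453293 = 0.0044645522 rad/s. Sum: 0.025069909 + 0.0044645522 = 0.029534462 rad/s. 1 rpm = 0.10471976 rad/s, so 0.029534462 rad/s = 0.029534462 / 0.10471976 = 0.28203333 rpm ≈ 0.282 rpm (4 s.f.). Final answer: 0.282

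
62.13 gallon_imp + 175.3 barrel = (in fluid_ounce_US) 9.52e+05. Check: 1 gallon_imp = 0.00454609 m^3, so 62.13 gallon_imp = 62.13 * 0.00454609 = 0.28244857 m^3. 1 barrel = 0.15898729 m^3, so 175.3 barrel = 175.3 * 0.15898729 = 27.870473 m^3. Sum: 0.28244857 + 27.870473 = 28.152921 m^3. 1 fluid_ounce_US = 2.957353e-05 m^3, so 28.152921 m^3 = 28.152921 / 2.957353e-05 = 951963.52 fluid_ounce_US ≈ 9.52e+05 fluid_ounce_US (4 s.f.).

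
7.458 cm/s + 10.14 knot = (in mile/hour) 1 cm/s = 0.01 m/s, so 7.458 cm/s = 7.458 * 0.01 = 0.07458 m/s. 1 knot = 0.51444444 m/s, so 10.14 knot = 10.14 * 0.51444444 = 5.2164667 m/s. Sum: 0.07458 + 5.2164667 = 5.2910467 m/s. 1 mile/hour = 0.44704 m/s, so 5.2910467 m/s = 5.2910467 / 0.44704 = 11.835734 mile/hour ≈ 11.84 mile/hour (4 s.f.). Final answer: 11.84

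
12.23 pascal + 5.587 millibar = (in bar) 0.005709. Check: 12.23 pascal = 12.23 Pa. 1 millibar = 100 Pa, so 5.587 millibar = 5.587 * 100 = 558.7 Pa. Sum: 12.23 + 558.7 = 570.93 Pa. 1 bar = 100000 Pa, so 570.93 Pa = 570.93 / 100000 = 0.0057093 bar ≈ 0.005709 bar (4 s.f.).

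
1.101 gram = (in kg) 1 gram = 0.001 kg, so 1.101 gram = 1.101 * 0.001 = 0.001101 kg. Result: 0.001101 kg. Final answer: 0.001101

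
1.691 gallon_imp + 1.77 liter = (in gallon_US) 1 gallon_imp = 0.00454609 m^3, so 1.691 gallon_imp = 1.691 * 0.00454609 = 0.0076874382 m^3. 1 liter = 0.001 m^3, so 1.77 liter = 1.77 * 0.001 = 0.00177 m^3. Sum: 0.0076874382 + 0.00177 = 0.0094574382 m^3. 1 gallon_US = 0.0037854118 m^3, so 0.0094574382 m^3 = 0.0094574382 / 0.0037854118 = 2.4983909 gallon_US ≈ 2.498 gallon_US (4 s.f.). Final answer: 2.498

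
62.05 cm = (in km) 0.0006205. Check: 1 cm = 0.01 m, so 62.05 cm = 62.05 * 0.01 = 0.6205 m. 1 km = 1000 m, so 0.6205 m = 0.6205 / 1000 = 0.0006205 km.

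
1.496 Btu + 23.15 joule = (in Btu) 1 Btu = 1055.0559 J, so 1.496 Btu = 1.496 * 1055.0559 = 1578.3636 J. 23.15 joule = 23.15 J. Sum: 1578.3636 + 23.15 = 1601.5136 J. 1 Btu = 1055.0559 J, so 1601.5136 J = 1601.5136 / 1055.0559 = 1.517942 Btu ≈ 1.518 Btu (4 s.f.). Final answer: 1.518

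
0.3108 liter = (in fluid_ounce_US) 10.51. Check: 1 liter = 0.001 m^3, so 0.3108 liter = 0.3108 * 0.001 = 0.0003108 m^3. 1 fluid_ounce_US = 2.957353e-05 m^3, so 0.0003108 m^3 = 0.0003108 / 2.957353e-05 = 10.509398 fluid_ounce_US ≈ 10.51 fluid_ounce_US (4 s.f.).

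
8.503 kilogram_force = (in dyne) 8.339e+06. Check: 1 kilogram_force = 9.80665 N, so 8.503 kilogram_force = 8.503 * 9.80665 = 83.385945 N. 1 dyne = 1e-05 N, so 83.385945 N = 83.385945 / 1e-05 = 8338594.5 dyne ≈ 8.339e+06 dyne (4 s.f.).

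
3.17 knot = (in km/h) 5.871. Check: 1 knot = 0.51444444 m/s, so 3.17 knot = 3.17 * 0.51444444 = 1.6307889 m/s. 1 km/h = 0.27777778 m/s, so 1.6307889 m/s = 1.6307889 / 0.27777778 = 5.87084 km/h ≈ 5.871 km/h (4 s.f.).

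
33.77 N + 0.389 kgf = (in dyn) 3.758e+06. Check: 33.77 N is already in N. 1 kgf = 9.80665 N, so 0.389 kgf = 0.389 * 9.80665 = 3.8147868 N. Sum: 33.77 + 3.8147868 = 37.584787 N. 1 dyn = 1e-05 N, so 37.584787 N = 37.584787 / 1e-05 = 3758478.7 dyn ≈ 3.758e+06 dyn (4 s.f.).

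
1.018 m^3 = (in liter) 1018. Check: 1 liter = 0.001 m^3, so 1.018 m^3 = 1.018 / 0.001 = 1018 liter.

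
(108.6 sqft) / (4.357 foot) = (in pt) 1 sqft = 0.09290304 m^2, so 108.6 sqft = 108.6 * 0.09290304 = 10.08927 m^2. 1 foot = 0.3048 m, so 4.357 foot = 4.357 * 0.3048 = 1.3280136 m. Combine: 10.08927 m^2 / 1.3280136 m = 7.5972642 m. 1 pt = 0.00035277778 m, so 7.5972642 m = 7.5972642 / 0.00035277778 = 21535.552 pt ≈ 2.154e+04 pt (4 s.f.). Final answer: 2.154e+04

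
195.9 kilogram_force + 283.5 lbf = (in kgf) 324.5. Check: 1 kilogram_force = 9.80665 N, so 195.9 kilogram_force = 195.9 * 9.80665 = 1921.1227 N. 1 lbf = 4.4482216 N, so 283.5 lbf = 283.5 * 4.4482216 = 1261.0708 N. Sum: 1921.1227 + 1261.0708 = 3182.1936 N. 1 kgf = 9.80665 N, so 3182.1936 N = 3182.1936 / 9.80665 = 324.49344 kgf ≈ 324.5 kgf (4 s.f.).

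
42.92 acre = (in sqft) 1 acre = 4046.8564 m^2, so 42.92 acre = 42.92 * 4046.8564 = 173691.08 m^2. 1 sqft = 0.09290304 m^2, so 173691.08 m^2 = 173691.08 / 0.09290304 = 1869595.2 sqft ≈ 1.87e+06 sqft (4 s.f.). Final answer: 1.87e+06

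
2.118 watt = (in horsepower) 2.118 watt = 2.118 W. 1 horsepower = 745.69987 W, so 2.118 W = 2.118 / 745.69987 = 0.0028402848 horsepower ≈ 0.00284 horsepower (4 s.f.). Final answer: 0.00284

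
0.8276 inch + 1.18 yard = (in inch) 43.31. Check: 1 inch = 0.0254 m, so 0.8276 inch = 0.8276 * 0.0254 = 0.02102104 m. 1 yard = 0.9144 m, so 1.18 yard = 1.18 * 0.9144 = 1.078992 m. Sum: 0.02102104 + 1.078992 = 1.100013 m. 1 inch = 0.0254 m, so 1.100013 m = 1.100013 / 0.0254 = 43.3076 inch ≈ 43.31 inch (4 s.f.).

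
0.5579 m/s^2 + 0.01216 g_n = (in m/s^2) 0.6771. Check: 0.5579 m/s^2 is already in m/s^2. 1 g_n = 9.80665 m/s^2, so 0.01216 g_n = 0.01216 * 9.80665 = 0.11924886 m/s^2. Sum: 0.5579 + 0.11924886 = 0.67714886 m/s^2. Result: 0.67714886 m/s^2 ≈ 0.6771 m/s^2 (4 s.f.).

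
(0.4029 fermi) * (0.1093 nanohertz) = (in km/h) 1.585e-25. Check: 1 fermi = 1e-15 m, so 0.4029 fermi = 0.4029 * 1e-15 = 4.029e-16 m. 1 nanohertz = 1e-09 Hz, so 0.1093 nanohertz = 0.1093 * 1e-09 = 1.093e-10 Hz. Combine: 4.029e-16 m * 1.093e-10 Hz = 4.403697e-26 m/s. 1 km/h = 0.27777778 m/s, so 4.403697e-26 m/s = 4.403697e-26 / 0.27777778 = 1.5853309e-25 km/h ≈ 1.585e-25 km/h (4 s.f.).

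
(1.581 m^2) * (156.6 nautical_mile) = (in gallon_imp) 1.581 m^2 is already in m^2. 1 nautical_mile = 1852 m, so 156.6 nautical_mile = 156.6 * 1852 = 290023.2 m. Combine: 1.581 m^2 * 290023.2 m = 458526.68 m^3. 1 gallon_imp = 0.00454609 m^3, so 458526.68 m^3 = 458526.68 / 0.00454609 = 1.0086177e+08 gallon_imp ≈ 1.009e+08 gallon_imp (4 s.f.). Final answer: 1.009e+08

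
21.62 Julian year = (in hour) 1 Julian year = 31557600 s, so 21.62 Julian year = 21.62 * 31557600 = 6.8227531e+08 s. 1 hour = 3600 s, so 6.8227531e+08 s = 6.8227531e+08 / 3600 = 189520.92 hour ≈ 1.895e+05 hour (4 s.f.). Final answer: 1.895e+05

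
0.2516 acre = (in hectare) 1 acre = 4046.8564 m^2, so 0.2516 acre = 0.2516 * 4046.8564 = 1018.1891 m^2. 1 hectare = 10000 m^2, so 1018.1891 m^2 = 1018.1891 / 10000 = 0.10181891 hectare ≈ 0.1018 hectare (4 s.f.). Final answer: 0.1018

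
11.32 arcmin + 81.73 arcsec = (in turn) 1 arcmin = 0.00029088821 rad, so 11.32 arcmin = 11.32 * 0.00029088821 = 0.0032928545 rad. 1 arcsec = 4.8481368e-06 rad, so 81.73 arcsec = 81.73 * 4.8481368e-06 = 0.00039623822 rad. Sum: 0.0032928545 + 0.00039623822 = 0.0036890927 rad. 1 turn = 6.2831853 rad, so 0.0036890927 rad = 0.0036890927 / 6.2831853 = 0.00058713735 turn ≈ 0.0005871 turn (4 s.f.). Final answer: 0.0005871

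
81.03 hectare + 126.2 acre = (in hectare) 1 hectare = 10000 m^2, so 81.03 hectare = 81.03 * 10000 = 810300 m^2. 1 acre = 4046.8564 m^2, so 126.2 acre = 126.2 * 4046.8564 = 510713.28 m^2. Sum: 810300 + 510713.28 = 1321013.3 m^2. 1 hectare = 10000 m^2, so 1321013.3 m^2 = 1321013.3 / 10000 = 132.10133 hectare ≈ 132.1 hectare (4 s.f.). Final answer: 132.1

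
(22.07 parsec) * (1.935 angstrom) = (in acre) 3.256e+04. Check: 1 parsec = 3.0856776e+16 m, so 22.07 parsec = 22.07 * 3.0856776e+16 = 6.8100904e+17 m. 1 angstrom = 1e-10 m, so 1.935 angstrom = 1.935 * 1e-10 = 1.935e-10 m. Combine: 6.8100904e+17 m * 1.935e-10 m = 1.3177525e+08 m^2. 1 acre = 4046.8564 m^2, so 1.3177525e+08 m^2 = 1.3177525e+08 / 4046.8564 = 32562.373 acre ≈ 3.256e+04 acre (4 s.f.).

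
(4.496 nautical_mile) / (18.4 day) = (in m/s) 1 nautical_mile = 1852 m, so 4.496 nautical_mile = 4.496 * 1852 = 8326.592 m. 1 day = 86400 s, so 18.4 day = 18.4 * 86400 = 1589760 s. Combine: 8326.592 m / 1589760 s = 0.0052376409 m/s. Result: 0.0052376409 m/s ≈ 0.005238 m/s (4 s.f.). Final answer: 0.005238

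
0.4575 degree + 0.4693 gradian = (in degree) 0.8799. Check: 1 degree = 0.017453293 rad, so 0.4575 degree = 0.4575 * 0.017453293 = 0.0079848813 rad. 1 gradian = 0.015707963 rad, so 0.4693 gradian = 0.4693 * 0.015707963 = 0.0073717472 rad. Sum: 0.0079848813 + 0.0073717472 = 0.015356628 rad. 1 degree = 0.017453293 rad, so 0.015356628 rad = 0.015356628 / 0.017453293 = 0.87987 degree ≈ 0.8799 degree (4 s.f.).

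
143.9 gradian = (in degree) 1 gradian = 0.015707963 rad, so 143.9 gradian = 143.9 * 0.015707963 = 2.2603759 rad. 1 degree = 0.017453293 rad, so 2.2603759 rad = 2.2603759 / 0.017453293 = 129.51 degree ≈ 129.5 degree (4 s.f.). Final answer: 129.5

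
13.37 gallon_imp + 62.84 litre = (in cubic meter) 0.1236. Check: 1 gallon_imp = 0.00454609 m^3, so 13.37 gallon_imp = 13.37 * 0.00454609 = 0.060781223 m^3. 1 litre = 0.001 m^3, so 62.84 litre = 62.84 * 0.001 = 0.06284 m^3. Sum: 0.060781223 + 0.06284 = 0.12362122 m^3. 0.12362122 m^3 = 0.12362122 cubic meter ≈ 0.1236 cubic meter (4 s.f.).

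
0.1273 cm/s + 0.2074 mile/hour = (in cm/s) 1 cm/s = 0.01 m/s, so 0.1273 cm/s = 0.1273 * 0.01 = 0.001273 m/s. 1 mile/hour = 0.44704 m/s, so 0.2074 mile/hour = 0.2074 * 0.44704 = 0.092716096 m/s. Sum: 0.001273 + 0.092716096 = 0.093989096 m/s. 1 cm/s = 0.01 m/s, so 0.093989096 m/s = 0.093989096 / 0.01 = 9.3989096 cm/s ≈ 9.399 cm/s (4 s.f.). Final answer: 9.399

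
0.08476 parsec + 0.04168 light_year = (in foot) 9.874e+15. Check: 1 parsec = 3.0856776e+16 m, so 0.08476 parsec = 0.08476 * 3.0856776e+16 = 2.6154203e+15 m. 1 light_year = 9.4607305e+15 m, so 0.04168 light_year = 0.04168 * 9.4607305e+15 = 3.9432325e+14 m. Sum: 2.6154203e+15 + 3.9432325e+14 = 3.0097436e+15 m. 1 foot = 0.3048 m, so 3.0097436e+15 m = 3.0097436e+15 / 0.3048 = 9.8744868e+15 foot ≈ 9.874e+15 foot (4 s.f.).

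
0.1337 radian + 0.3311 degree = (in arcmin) 479.5. Check: 0.1337 radian = 0.1337 rad. 1 degree = 0.017453293 rad, so 0.3311 degree = 0.3311 * 0.017453293 = 0.0057787852 rad. Sum: 0.1337 + 0.0057787852 = 0.13947879 rad. 1 arcmin = 0.00029088821 rad, so 0.13947879 rad = 0.13947879 / 0.00029088821 = 479.49274 arcmin ≈ 479.5 arcmin (4 s.f.).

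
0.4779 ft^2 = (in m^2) 1 ft^2 = 0.09290304 m^2, so 0.4779 ft^2 = 0.4779 * 0.09290304 = 0.044398363 m^2. Result: 0.044398363 m^2 ≈ 0.0444 m^2 (4 s.f.). Final answer: 0.0444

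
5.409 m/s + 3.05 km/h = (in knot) 12.16. Check: 5.409 m/s is already in m/s. 1 km/h = 0.27777778 m/s, so 3.05 km/h = 3.05 * 0.27777778 = 0.84722222 m/s. Sum: 5.409 + 0.84722222 = 6.2562222 m/s. 1 knot = 0.51444444 m/s, so 6.2562222 m/s = 6.2562222 / 0.51444444 = 12.161123 knot ≈ 12.16 knot (4 s.f.).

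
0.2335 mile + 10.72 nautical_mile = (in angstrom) 1 mile = 1609.344 m, so 0.2335 mile = 0.2335 * 1609.344 = 375.78182 m. 1 nautical_mile = 1852 m, so 10.72 nautical_mile = 10.72 * 1852 = 19853.44 m. Sum: 375.78182 + 19853.44 = 20229.222 m. 1 angstrom = 1e-10 m, so 20229.222 m = 20229.222 / 1e-10 = 2.0229222e+14 angstrom ≈ 2.023e+14 angstrom (4 s.f.). Final answer: 2.023e+14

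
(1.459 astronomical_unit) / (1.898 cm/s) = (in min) 1.917e+11. Check: 1 astronomical_unit = 1.4959787e+11 m, so 1.459 astronomical_unit = 1.459 * 1.4959787e+11 = 2.1826329e+11 m. 1 cm/s = 0.01 m/s, so 1.898 cm/s = 1.898 * 0.01 = 0.01898 m/s. Combine: 2.1826329e+11 m / 0.01898 m/s = 1.1499647e+13 s. 1 min = 60 s, so 1.1499647e+13 s = 1.1499647e+13 / 60 = 1.9166078e+11 min ≈ 1.917e+11 min (4 s.f.).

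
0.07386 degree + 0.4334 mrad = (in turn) 1 degree = 0.017453293 rad, so 0.07386 degree = 0.07386 * 0.017453293 = 0.0012891002 rad. 1 mrad = 0.001 rad, so 0.4334 mrad = 0.4334 * 0.001 = 0.0004334 rad. Sum: 0.0012891002 + 0.0004334 = 0.0017225002 rad. 1 turn = 6.2831853 rad, so 0.0017225002 rad = 0.0017225002 / 6.2831853 = 0.00027414442 turn ≈ 0.0002741 turn (4 s.f.). Final answer: 0.0002741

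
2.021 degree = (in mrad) 35.27. Check: 1 degree = 0.017453293 rad, so 2.021 degree = 2.021 * 0.017453293 = 0.035273104 rad. 1 mrad = 0.001 rad, so 0.035273104 rad = 0.035273104 / 0.001 = 35.273104 mrad ≈ 35.27 mrad (4 s.f.).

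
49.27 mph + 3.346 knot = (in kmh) 1 mph = 0.44704 m/s, so 49.27 mph = 49.27 * 0.44704 = 22.025661 m/s. 1 knot = 0.51444444 m/s, so 3.346 knot = 3.346 * 0.51444444 = 1.7213311 m/s. Sum: 22.025661 + 1.7213311 = 23.746992 m/s. 1 kmh = 0.27777778 m/s, so 23.746992 m/s = 23.746992 / 0.27777778 = 85.489171 kmh ≈ 85.49 kmh (4 s.f.). Final answer: 85.49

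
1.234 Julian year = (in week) 64.39. Check: 1 Julian year = 31557600 s, so 1.234 Julian year = 1.234 * 31557600 = 38942078 s. 1 week = 604800 s, so 38942078 s = 38942078 / 604800 = 64.388357 week ≈ 64.39 week (4 s.f.).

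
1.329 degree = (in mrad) 1 degree = 0.017453293 rad, so 1.329 degree = 1.329 * 0.017453293 = 0.023195426 rad. 1 mrad = 0.001 rad, so 0.023195426 rad = 0.023195426 / 0.001 = 23.195426 mrad ≈ 23.2 mrad (4 s.f.). Final answer: 23.2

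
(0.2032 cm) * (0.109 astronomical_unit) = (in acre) 8188. Check: 1 cm = 0.01 m, so 0.2032 cm = 0.2032 * 0.01 = 0.002032 m. 1 astronomical_unit = 1.4959787e+11 m, so 0.109 astronomical_unit = 0.109 * 1.4959787e+11 = 1.6306168e+10 m. Combine: 0.002032 m * 1.6306168e+10 m = 33134133 m^2. 1 acre = 4046.8564 m^2, so 33134133 m^2 = 33134133 / 4046.8564 = 8187.6226 acre ≈ 8188 acre (4 s.f.).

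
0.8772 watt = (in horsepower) 0.8772 watt = 0.8772 W. 1 horsepower = 745.69987 W, so 0.8772 W = 0.8772 / 745.69987 = 0.0011763446 horsepower ≈ 0.001176 horsepower (4 s.f.). Final answer: 0.001176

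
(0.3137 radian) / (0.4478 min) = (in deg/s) 0.3137 radian = 0.3137 rad. 1 min = 60 s, so 0.4478 min = 0.4478 * 60 = 26.868 s. Combine: 0.3137 rad / 26.868 s = 0.011675599 rad/s. 1 deg/s = 0.017453293 rad/s, so 0.011675599 rad/s = 0.011675599 / 0.017453293 = 0.66896256 deg/s ≈ 0.669 deg/s (4 s.f.). Final answer: 0.669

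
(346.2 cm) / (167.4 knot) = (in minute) 0.00067. Check: 1 cm = 0.01 m, so 346.2 cm = 346.2 * 0.01 = 3.462 m. 1 knot = 0.51444444 m/s, so 167.4 knot = 167.4 * 0.51444444 = 86.118 m/s. Combine: 3.462 m / 86.118 m/s = 0.040200655 s. 1 minute = 60 s, so 0.040200655 s = 0.040200655 / 60 = 0.00067001092 minute ≈ 0.00067 minute (4 s.f.).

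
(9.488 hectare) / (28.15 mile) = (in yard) 1 hectare = 10000 m^2, so 9.488 hectare = 9.488 * 10000 = 94880 m^2. 1 mile = 1609.344 m, so 28.15 mile = 28.15 * 1609.344 = 45303.034 m. Combine: 94880 m^2 / 45303.034 m = 2.094341 m. 1 yard = 0.9144 m, so 2.094341 m = 2.094341 / 0.9144 = 2.2903992 yard ≈ 2.29 yard (4 s.f.). Final answer: 2.29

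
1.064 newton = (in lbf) 1.064 newton = 1.064 N. 1 lbf = 4.4482216 N, so 1.064 N = 1.064 / 4.4482216 = 0.23919672 lbf ≈ 0.2392 lbf (4 s.f.). Final answer: 0.2392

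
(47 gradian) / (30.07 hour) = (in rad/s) 6.82e-06. Check: 1 gradian = 0.015707963 rad, so 47 gradian = 47 * 0.015707963 = 0.73827427 rad. 1 hour = 3600 s, so 30.07 hour = 30.07 * 3600 = 108252 s. Combine: 0.73827427 rad / 108252 s = 6.8199597e-06 rad/s. Result: 6.8199597e-06 rad/s ≈ 6.82e-06 rad/s (4 s.f.).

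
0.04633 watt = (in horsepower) 0.04633 watt = 0.04633 W. 1 horsepower = 745.69987 W, so 0.04633 W = 0.04633 / 745.69987 = 6.2129553e-05 horsepower ≈ 6.213e-05 horsepower (4 s.f.). Final answer: 6.213e-05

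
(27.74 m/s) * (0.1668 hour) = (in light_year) 27.74 m/s is already in m/s. 1 hour = 3600 s, so 0.1668 hour = 0.1668 * 3600 = 600.48 s. Combine: 27.74 m/s * 600.48 s = 16657.315 m. 1 light_year = 9.4607305e+15 m, so 16657.315 m = 16657.315 / 9.4607305e+15 = 1.7606796e-12 light_year ≈ 1.761e-12 light_year (4 s.f.). Final answer: 1.761e-12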